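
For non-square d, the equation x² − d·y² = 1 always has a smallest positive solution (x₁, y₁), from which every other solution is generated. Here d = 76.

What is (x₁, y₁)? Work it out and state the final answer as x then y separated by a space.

57799 6630

d=76: √d = [8; 1,2,1,1,5,4,5,1,1,2,1,16] (ℓ=12, even), read p_11/q_11
i=0: a=8 ⇒ p=8, q=1
i=1: a=1 ⇒ p=9, q=1
i=2: a=2 ⇒ p=26, q=3
i=3: a=1 ⇒ p=35, q=4
…
i=5: a=5 ⇒ p=340, q=39
i=6: a=4 ⇒ p=1421, q=163
i=7: a=5 ⇒ p=7445, q=854
…
i=9: a=1 ⇒ p=16311, q=1871
i=10: a=2 ⇒ p=41488, q=4759
i=11: a=1 ⇒ p=57799, q=6630
(x₁, y₁) = (57799, 6630);  57799² − 76·6630² = 1 ✓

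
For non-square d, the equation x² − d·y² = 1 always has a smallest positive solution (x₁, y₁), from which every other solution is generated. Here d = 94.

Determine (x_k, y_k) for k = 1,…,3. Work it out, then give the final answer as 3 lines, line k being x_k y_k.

2143295 221064
9187426914049 947610731760
39382732335491159615 4062018686654877336

√94 → a₀=9, period (1,2,3,1,1,…,2,1,18); ℓ=16 even so k=15
a_0=9:  p_0=9·1+0=9,  q_0=9·0+1=1
…
a_2=2:  p_2=2·10+9=29,  q_2=2·1+1=3
a_3=3:  p_3=3·29+10=97,  q_3=3·3+1=10
…
a_6=5:  p_6=5·223+126=1241,  q_6=5·23+13=128
…
a_10=5:  p_10=5·14417+12953=85038,  q_10=5·1487+1336=8771
…
a_12=1:  p_12=1·99455+85038=184493,  q_12=1·10258+8771=19029
a_13=3:  p_13=3·184493+99455=652934,  q_13=3·19029+10258=67345
a_14=2:  p_14=2·652934+184493=1490361,  q_14=2·67345+19029=153719
a_15=1:  p_15=1·1490361+652934=2143295,  q_15=1·153719+67345=221064
(x₁, y₁) = (2143295, 221064);  2143295² − 94·221064² = 1 ✓
(2143295+221064√94)^2 = 9187426914049 + 947610731760√94
(2143295+221064√94)^3 = 39382732335491159615 + 4062018686654877336√94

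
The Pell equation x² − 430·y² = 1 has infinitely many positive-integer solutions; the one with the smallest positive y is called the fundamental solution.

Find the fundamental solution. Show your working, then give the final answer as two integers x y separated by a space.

2862251 138030

√430 → a₀=20, period (1,2,1,3,1,…,2,1,40); ℓ=14 even so k=13
k=0  a_k=20  p_k/q_k = 20/1
…
k=2  a_k=2  p_k/q_k = 62/3
k=3  a_k=1  p_k/q_k = 83/4
…
k=6  a_k=6  p_k/q_k = 2675/129
k=7  a_k=8  p_k/q_k = 21794/1051
k=8  a_k=6  p_k/q_k = 133439/6435
…
k=11  a_k=1  p_k/q_k = 754371/36379
k=12  a_k=2  p_k/q_k = 2107880/101651
k=13  a_k=1  p_k/q_k = 2862251/138030
fundamental: x₁=2862251, y₁=138030  (since 8192480787001 − 430·19052280900 = 1)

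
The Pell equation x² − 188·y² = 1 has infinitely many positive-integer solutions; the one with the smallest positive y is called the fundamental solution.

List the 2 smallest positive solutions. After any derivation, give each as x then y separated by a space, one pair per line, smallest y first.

4607 336
42448897 3095904

√188 → a₀=13, period (1,2,2,6,2,2,1,26); ℓ=8 even so k=7
i=0: a=13 ⇒ p=13, q=1
i=1: a=1 ⇒ p=14, q=1
i=2: a=2 ⇒ p=41, q=3
i=3: a=2 ⇒ p=96, q=7
i=4: a=6 ⇒ p=617, q=45
…
i=6: a=2 ⇒ p=3277, q=239
i=7: a=1 ⇒ p=4607, q=336
→ (4607, 336).  Check: 4607²=21224449, 188·336²=21224448, difference 1.
n=2: (4607,336)∘(4607,336) = (4607·4607+188·336·336, 4607·336+336·4607) = (42448897,3095904)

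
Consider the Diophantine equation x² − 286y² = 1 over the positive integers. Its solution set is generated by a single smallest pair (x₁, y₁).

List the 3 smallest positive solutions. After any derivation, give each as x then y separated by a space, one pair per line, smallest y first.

561835 33222
631317134449 37330564740
709392124465745995 41947235681362578

[16; 1,10,3,3,2,3,3,10,1,32] for √286; ℓ=10 ⇒ convergent index 9
k=0  a_k=16  p_k/q_k = 16/1
k=1  a_k=1  p_k/q_k = 17/1
k=2  a_k=10  p_k/q_k = 186/11
k=3  a_k=3  p_k/q_k = 575/34
k=4  a_k=3  p_k/q_k = 1911/113
…
k=6  a_k=3  p_k/q_k = 15102/893
k=7  a_k=3  p_k/q_k = 49703/2939
k=8  a_k=10  p_k/q_k = 512132/30283
k=9  a_k=1  p_k/q_k = 561835/33222
fundamental: x₁=561835, y₁=33222  (since 315658567225 − 286·1103701284 = 1)
(561835+33222√286)^2 = 631317134449 + 37330564740√286
(561835+33222√286)^3 = 709392124465745995 + 41947235681362578√286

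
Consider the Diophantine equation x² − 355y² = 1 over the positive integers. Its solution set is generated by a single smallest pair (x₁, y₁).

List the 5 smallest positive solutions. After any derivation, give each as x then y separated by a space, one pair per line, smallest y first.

954809 50676
1823320452961 96771801768
3481845556741524089 184797174548553948
6648994948371812427335041 352892010866963721270096
12697040435316401858305944800249 673888936007564730309809629380

d=355: √d = [18; 1,5,3,3,1,6,1,3,3,5,1,36] (ℓ=12, even), read p_11/q_11
step 0: (18, 1)  from 18·(1,0) + (0,1)
step 1: (19, 1)  from 1·(18,1) + (1,0)
…
step 3: (358, 19)  from 3·(113,6) + (19,1)
step 4: (1187, 63)  from 3·(358,19) + (113,6)
…
step 6: (10457, 555)  from 6·(1545,82) + (1187,63)
…
step 8: (46463, 2466)  from 3·(12002,637) + (10457,555)
step 9: (151391, 8035)  from 3·(46463,2466) + (12002,637)
step 10: (803418, 42641)  from 5·(151391,8035) + (46463,2466)
step 11: (954809, 50676)  from 1·(803418,42641) + (151391,8035)
→ (954809, 50676).  Check: 954809²=911660226481, 355·50676²=911660226480, difference 1.
n=2: (954809,50676)∘(954809,50676) = (954809·954809+355·50676·50676, 954809·50676+50676·954809) = (1823320452961,96771801768)
n=3: (1823320452961,96771801768)∘(954809,50676) = (954809·1823320452961+355·50676·96771801768, 954809·96771801768+50676·1823320452961) = (3481845556741524089,184797174548553948)
n=4: (3481845556741524089,184797174548553948)∘(954809,50676) = (954809·3481845556741524089+355·50676·184797174548553948, 954809·184797174548553948+50676·3481845556741524089) = (6648994948371812427335041,352892010866963721270096)
n=5: (6648994948371812427335041,352892010866963721270096)∘(954809,50676) = (954809·6648994948371812427335041+355·50676·352892010866963721270096, 954809·352892010866963721270096+50676·6648994948371812427335041) = (12697040435316401858305944800249,673888936007564730309809629380)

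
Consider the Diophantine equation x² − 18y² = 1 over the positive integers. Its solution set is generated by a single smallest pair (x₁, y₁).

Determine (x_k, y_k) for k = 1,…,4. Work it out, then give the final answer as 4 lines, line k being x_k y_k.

d=18: √d = [4; 4,8] (ℓ=2, even), read p_1/q_1
step 0: (4, 1)  from 4·(1,0) + (0,1)
step 1: (17, 4)  from 4·(4,1) + (1,0)
→ (17, 4).  Check: 17²=289, 18·4²=288, difference 1.
k=2:  x_2 = 17·17+18·4·4 = 577,  y_2 = 17·4+4·17 = 136
k=3:  x_3 = 17·577+18·4·136 = 19601,  y_3 = 17·136+4·577 = 4620
k=4:  x_4 = 17·19601+18·4·4620 = 665857,  y_4 = 17·4620+4·19601 = 156944

17 4
577 136
19601 4620
665857 156944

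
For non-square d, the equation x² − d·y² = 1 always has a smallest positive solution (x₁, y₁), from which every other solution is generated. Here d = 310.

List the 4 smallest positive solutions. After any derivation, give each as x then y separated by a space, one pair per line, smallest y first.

√310 = [17; 1,1,1,1,5,…,1,1,34, …], period ℓ=16 (even) → k=15
step 0: (17, 1)  from 17·(1,0) + (0,1)
…
step 3: (53, 3)  from 1·(35,2) + (18,1)
…
step 7: (2060, 117)  from 1·(1567,89) + (493,28)
…
step 11: (152387, 8655)  from 5·(28928,1643) + (7747,440)
…
step 14: (515017, 29251)  from 1·(333702,18953) + (181315,10298)
step 15: (848719, 48204)  from 1·(515017,29251) + (333702,18953)
→ (848719, 48204).  Check: 848719²=720323940961, 310·48204²=720323940960, difference 1.
(848719+48204√310)^2 = 1440647881921 + 81823301352√310
(848719+48204√310)^3 = 2445410459391369679 + 138889981000287972√310
(848719+48204√310)^4 = 4150932639366927117300481 + 235757131569084991314384√310

848719 48204
1440647881921 81823301352
2445410459391369679 138889981000287972
4150932639366927117300481 235757131569084991314384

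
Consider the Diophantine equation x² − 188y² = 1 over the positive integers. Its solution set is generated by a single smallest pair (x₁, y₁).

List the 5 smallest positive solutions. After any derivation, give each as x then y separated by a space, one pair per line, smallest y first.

4607 336
42448897 3095904
391124132351 28525659120
3603817713033217 262835420035776
33205576016763929087 2421765531683980944

d=188: √d = [13; 1,2,2,6,2,2,1,26] (ℓ=8, even), read p_7/q_7
k=0  a_k=13  p_k/q_k = 13/1
…
k=6  a_k=2  p_k/q_k = 3277/239
k=7  a_k=1  p_k/q_k = 4607/336
fundamental: x₁=4607, y₁=336  (since 21224449 − 188·112896 = 1)
k=2:  x_2 = 4607·4607+188·336·336 = 42448897,  y_2 = 4607·336+336·4607 = 3095904
k=3:  x_3 = 4607·42448897+188·336·3095904 = 391124132351,  y_3 = 4607·3095904+336·42448897 = 28525659120
k=4:  x_4 = 4607·391124132351+188·336·28525659120 = 3603817713033217,  y_4 = 4607·28525659120+336·391124132351 = 262835420035776
k=5:  x_5 = 4607·3603817713033217+188·336·262835420035776 = 33205576016763929087,  y_5 = 4607·262835420035776+336·3603817713033217 = 2421765531683980944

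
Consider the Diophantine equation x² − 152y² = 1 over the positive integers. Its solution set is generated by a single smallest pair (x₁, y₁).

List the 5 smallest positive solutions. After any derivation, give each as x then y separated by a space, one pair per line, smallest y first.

√152 = [12; 3,24, …], period ℓ=2 (even) → k=1
k=0  a_k=12  p_k/q_k = 12/1
k=1  a_k=3  p_k/q_k = 37/3
fundamental: x₁=37, y₁=3  (since 1369 − 152·9 = 1)
k=2:  x_2 = 37·37+152·3·3 = 2737,  y_2 = 37·3+3·37 = 222
k=3:  x_3 = 37·2737+152·3·222 = 202501,  y_3 = 37·222+3·2737 = 16425
k=4:  x_4 = 37·202501+152·3·16425 = 14982337,  y_4 = 37·16425+3·202501 = 1215228
k=5:  x_5 = 37·14982337+152·3·1215228 = 1108490437,  y_5 = 37·1215228+3·14982337 = 89910447

37 3
2737 222
202501 16425
14982337 1215228
1108490437 89910447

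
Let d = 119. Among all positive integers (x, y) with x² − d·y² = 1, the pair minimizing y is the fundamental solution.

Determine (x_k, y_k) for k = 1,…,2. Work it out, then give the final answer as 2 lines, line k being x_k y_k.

[10; 1,9,1,20] for √119; ℓ=4 ⇒ convergent index 3
k=0  a_k=10  p_k/q_k = 10/1
…
k=2  a_k=9  p_k/q_k = 109/10
k=3  a_k=1  p_k/q_k = 120/11
fundamental: x₁=120, y₁=11  (since 14400 − 119·121 = 1)
(120+11√119)^2 = 28799 + 2640√119

120 11
28799 2640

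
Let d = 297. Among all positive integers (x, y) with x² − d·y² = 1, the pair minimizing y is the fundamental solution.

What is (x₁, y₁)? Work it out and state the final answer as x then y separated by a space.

48599 2820

d=297: √d = [17; 4,3,1,1,2,1,1,3,4,34] (ℓ=10, even), read p_9/q_9
a_0=17:  p_0=17·1+0=17,  q_0=17·0+1=1
a_1=4:  p_1=4·17+1=69,  q_1=4·1+0=4
…
a_5=2:  p_5=2·517+293=1327,  q_5=2·30+17=77
…
a_8=3:  p_8=3·3171+1844=11357,  q_8=3·184+107=659
a_9=4:  p_9=4·11357+3171=48599,  q_9=4·659+184=2820
(x₁, y₁) = (48599, 2820);  48599² − 297·2820² = 1 ✓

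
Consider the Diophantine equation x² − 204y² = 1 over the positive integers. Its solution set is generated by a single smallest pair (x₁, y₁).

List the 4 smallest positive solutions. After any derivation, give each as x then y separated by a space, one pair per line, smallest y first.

√204 → a₀=14, period (3,1,1,6,1,1,3,28); ℓ=8 even so k=7
a_0=14:  p_0=14·1+0=14,  q_0=14·0+1=1
a_1=3:  p_1=3·14+1=43,  q_1=3·1+0=3
a_2=1:  p_2=1·43+14=57,  q_2=1·3+1=4
a_3=1:  p_3=1·57+43=100,  q_3=1·4+3=7
a_4=6:  p_4=6·100+57=657,  q_4=6·7+4=46
…
a_6=1:  p_6=1·757+657=1414,  q_6=1·53+46=99
a_7=3:  p_7=3·1414+757=4999,  q_7=3·99+53=350
→ (4999, 350).  Check: 4999²=24990001, 204·350²=24990000, difference 1.
k=2:  x_2 = 4999·4999+204·350·350 = 49980001,  y_2 = 4999·350+350·4999 = 3499300
k=3:  x_3 = 4999·49980001+204·350·3499300 = 499700044999,  y_3 = 4999·3499300+350·49980001 = 34986001050
k=4:  x_4 = 4999·499700044999+204·350·34986001050 = 4996000999920001,  y_4 = 4999·34986001050+350·499700044999 = 349790034998600

4999 350
49980001 3499300
499700044999 34986001050
4996000999920001 349790034998600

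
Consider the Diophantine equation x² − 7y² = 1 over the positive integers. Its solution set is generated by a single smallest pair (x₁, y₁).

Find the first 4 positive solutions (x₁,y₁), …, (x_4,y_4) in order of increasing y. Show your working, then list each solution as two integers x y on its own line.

[2; 1,1,1,4] for √7; ℓ=4 ⇒ convergent index 3
i=0: a=2 ⇒ p=2, q=1
…
i=2: a=1 ⇒ p=5, q=2
i=3: a=1 ⇒ p=8, q=3
(x₁, y₁) = (8, 3);  8² − 7·3² = 1 ✓
(8+3√7)^2 = 127 + 48√7
(8+3√7)^3 = 2024 + 765√7
(8+3√7)^4 = 32257 + 12192√7

8 3
127 48
2024 765
32257 12192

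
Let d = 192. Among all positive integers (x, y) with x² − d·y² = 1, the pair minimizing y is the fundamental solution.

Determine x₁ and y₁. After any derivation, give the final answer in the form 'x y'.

97 7

d=192: √d = [13; 1,5,1,26] (ℓ=4, even), read p_3/q_3
a_0=13:  p_0=13·1+0=13,  q_0=13·0+1=1
a_1=1:  p_1=1·13+1=14,  q_1=1·1+0=1
a_2=5:  p_2=5·14+13=83,  q_2=5·1+1=6
a_3=1:  p_3=1·83+14=97,  q_3=1·6+1=7
(x₁, y₁) = (97, 7);  97² − 192·7² = 1 ✓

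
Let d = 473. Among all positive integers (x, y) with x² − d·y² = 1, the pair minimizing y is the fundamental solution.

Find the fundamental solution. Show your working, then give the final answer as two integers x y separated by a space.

√473 → a₀=21, period (1,2,1,42); ℓ=4 even so k=3
i=0: a=21 ⇒ p=21, q=1
i=1: a=1 ⇒ p=22, q=1
i=2: a=2 ⇒ p=65, q=3
i=3: a=1 ⇒ p=87, q=4
→ (87, 4).  Check: 87²=7569, 473·4²=7568, difference 1.

87 4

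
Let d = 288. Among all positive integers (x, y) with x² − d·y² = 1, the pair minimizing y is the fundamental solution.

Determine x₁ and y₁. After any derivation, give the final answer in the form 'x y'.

17 1

√288 = [16; 1,32, …], period ℓ=2 (even) → k=1
k=0  a_k=16  p_k/q_k = 16/1
k=1  a_k=1  p_k/q_k = 17/1
fundamental: x₁=17, y₁=1  (since 289 − 288·1 = 1)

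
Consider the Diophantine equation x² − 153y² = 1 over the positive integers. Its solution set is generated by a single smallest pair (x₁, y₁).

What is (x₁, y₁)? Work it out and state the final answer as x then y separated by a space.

d=153: √d = [12; 2,1,2,2,2,1,2,24] (ℓ=8, even), read p_7/q_7
step 0: (12, 1)  from 12·(1,0) + (0,1)
step 1: (25, 2)  from 2·(12,1) + (1,0)
step 2: (37, 3)  from 1·(25,2) + (12,1)
…
step 5: (569, 46)  from 2·(235,19) + (99,8)
step 6: (804, 65)  from 1·(569,46) + (235,19)
step 7: (2177, 176)  from 2·(804,65) + (569,46)
(x₁, y₁) = (2177, 176);  2177² − 153·176² = 1 ✓

2177 176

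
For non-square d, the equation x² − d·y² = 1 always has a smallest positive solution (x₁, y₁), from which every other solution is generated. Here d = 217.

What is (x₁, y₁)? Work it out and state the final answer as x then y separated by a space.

3844063 260952

√217 = [14; 1,2,1,2,1,…,2,1,28, …], period ℓ=16 (even) → k=15
a_0=14:  p_0=14·1+0=14,  q_0=14·0+1=1
a_1=1:  p_1=1·14+1=15,  q_1=1·1+0=1
a_2=2:  p_2=2·15+14=44,  q_2=2·1+1=3
a_3=1:  p_3=1·44+15=59,  q_3=1·3+1=4
a_4=2:  p_4=2·59+44=162,  q_4=2·4+3=11
a_5=1:  p_5=1·162+59=221,  q_5=1·11+4=15
a_6=1:  p_6=1·221+162=383,  q_6=1·15+11=26
a_7=9:  p_7=9·383+221=3668,  q_7=9·26+15=249
a_8=4:  p_8=4·3668+383=15055,  q_8=4·249+26=1022
a_9=9:  p_9=9·15055+3668=139163,  q_9=9·1022+249=9447
…
a_11=1:  p_11=1·154218+139163=293381,  q_11=1·10469+9447=19916
a_12=2:  p_12=2·293381+154218=740980,  q_12=2·19916+10469=50301
a_13=1:  p_13=1·740980+293381=1034361,  q_13=1·50301+19916=70217
a_14=2:  p_14=2·1034361+740980=2809702,  q_14=2·70217+50301=190735
a_15=1:  p_15=1·2809702+1034361=3844063,  q_15=1·190735+70217=260952
(x₁, y₁) = (3844063, 260952);  3844063² − 217·260952² = 1 ✓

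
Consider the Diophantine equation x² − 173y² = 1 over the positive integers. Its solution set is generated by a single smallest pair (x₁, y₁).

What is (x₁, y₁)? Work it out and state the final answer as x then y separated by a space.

√173 → a₀=13, period (6,1,1,6,26); ℓ=5 odd so k=9
a_0=13:  p_0=13·1+0=13,  q_0=13·0+1=1
…
a_2=1:  p_2=1·79+13=92,  q_2=1·6+1=7
…
a_4=6:  p_4=6·171+92=1118,  q_4=6·13+7=85
a_5=26:  p_5=26·1118+171=29239,  q_5=26·85+13=2223
…
a_7=1:  p_7=1·176552+29239=205791,  q_7=1·13423+2223=15646
a_8=1:  p_8=1·205791+176552=382343,  q_8=1·15646+13423=29069
a_9=6:  p_9=6·382343+205791=2499849,  q_9=6·29069+15646=190060
→ (2499849, 190060).  Check: 2499849²=6249245022801, 173·190060²=6249245022800, difference 1.

2499849 190060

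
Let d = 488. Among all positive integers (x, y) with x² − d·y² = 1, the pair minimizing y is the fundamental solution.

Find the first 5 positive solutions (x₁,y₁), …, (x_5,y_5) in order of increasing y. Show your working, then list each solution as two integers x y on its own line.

√488 → a₀=22, period (11,44); ℓ=2 even so k=1
step 0: (22, 1)  from 22·(1,0) + (0,1)
step 1: (243, 11)  from 11·(22,1) + (1,0)
→ (243, 11).  Check: 243²=59049, 488·11²=59048, difference 1.
(x_2, y_2) = (243·243 + 488·11·11, 243·11 + 11·243) = (118097, 5346)
(x_3, y_3) = (243·118097 + 488·11·5346, 243·5346 + 11·118097) = (57394899, 2598145)
(x_4, y_4) = (243·57394899 + 488·11·2598145, 243·2598145 + 11·57394899) = (27893802817, 1262693124)
(x_5, y_5) = (243·27893802817 + 488·11·1262693124, 243·1262693124 + 11·27893802817) = (13556330774163, 613666260119)

243 11
118097 5346
57394899 2598145
27893802817 1262693124
13556330774163 613666260119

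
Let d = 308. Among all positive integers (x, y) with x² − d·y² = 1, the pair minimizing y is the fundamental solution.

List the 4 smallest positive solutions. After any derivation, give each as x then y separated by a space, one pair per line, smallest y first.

d=308: √d = [17; 1,1,4,1,1,34] (ℓ=6, even), read p_5/q_5
i=0: a=17 ⇒ p=17, q=1
…
i=3: a=4 ⇒ p=158, q=9
i=4: a=1 ⇒ p=193, q=11
i=5: a=1 ⇒ p=351, q=20
(x₁, y₁) = (351, 20);  351² − 308·20² = 1 ✓
n=2: (351,20)∘(351,20) = (351·351+308·20·20, 351·20+20·351) = (246401,14040)
n=3: (246401,14040)∘(351,20) = (351·246401+308·20·14040, 351·14040+20·246401) = (172973151,9856060)
n=4: (172973151,9856060)∘(351,20) = (351·172973151+308·20·9856060, 351·9856060+20·172973151) = (121426905601,6918940080)

351 20
246401 14040
172973151 9856060
121426905601 6918940080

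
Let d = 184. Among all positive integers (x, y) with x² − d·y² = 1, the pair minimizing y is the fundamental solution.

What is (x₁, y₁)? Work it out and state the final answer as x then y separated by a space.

24335 1794

√184 → a₀=13, period (1,1,3,2,1,2,1,2,3,1,1,26); ℓ=12 even so k=11
i=0: a=13 ⇒ p=13, q=1
i=1: a=1 ⇒ p=14, q=1
…
i=3: a=3 ⇒ p=95, q=7
i=4: a=2 ⇒ p=217, q=16
i=5: a=1 ⇒ p=312, q=23
…
i=9: a=3 ⇒ p=10594, q=781
i=10: a=1 ⇒ p=13741, q=1013
i=11: a=1 ⇒ p=24335, q=1794
fundamental: x₁=24335, y₁=1794  (since 592192225 − 184·3218436 = 1)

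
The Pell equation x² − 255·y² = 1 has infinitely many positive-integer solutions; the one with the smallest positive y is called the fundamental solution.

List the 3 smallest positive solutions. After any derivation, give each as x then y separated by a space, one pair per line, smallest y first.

[15; 1,30] for √255; ℓ=2 ⇒ convergent index 1
i=0: a=15 ⇒ p=15, q=1
i=1: a=1 ⇒ p=16, q=1
→ (16, 1).  Check: 16²=256, 255·1²=255, difference 1.
n=2: (16,1)∘(16,1) = (16·16+255·1·1, 16·1+1·16) = (511,32)
n=3: (511,32)∘(16,1) = (16·511+255·1·32, 16·32+1·511) = (16336,1023)

16 1
511 32
16336 1023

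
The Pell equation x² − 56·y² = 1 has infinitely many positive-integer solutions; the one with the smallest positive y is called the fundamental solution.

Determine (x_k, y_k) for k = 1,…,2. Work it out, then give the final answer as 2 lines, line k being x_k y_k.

15 2
449 60

√56 = [7; 2,14, …], period ℓ=2 (even) → k=1
a_0=7:  p_0=7·1+0=7,  q_0=7·0+1=1
a_1=2:  p_1=2·7+1=15,  q_1=2·1+0=2
fundamental: x₁=15, y₁=2  (since 225 − 56·4 = 1)
(15+2√56)^2 = 449 + 60√56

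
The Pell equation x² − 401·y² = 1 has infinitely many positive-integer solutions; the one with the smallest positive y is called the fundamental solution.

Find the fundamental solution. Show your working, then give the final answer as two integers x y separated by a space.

801 40

[20; 40] for √401; ℓ=1 ⇒ convergent index 1
k=0  a_k=20  p_k/q_k = 20/1
k=1  a_k=40  p_k/q_k = 801/40
(x₁, y₁) = (801, 40);  801² − 401·40² = 1 ✓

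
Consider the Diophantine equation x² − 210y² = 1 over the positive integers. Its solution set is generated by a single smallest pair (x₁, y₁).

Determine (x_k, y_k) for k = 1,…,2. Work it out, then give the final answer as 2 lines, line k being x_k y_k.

29 2
1681 116

[14; 2,28] for √210; ℓ=2 ⇒ convergent index 1
k=0  a_k=14  p_k/q_k = 14/1
k=1  a_k=2  p_k/q_k = 29/2
→ (29, 2).  Check: 29²=841, 210·2²=840, difference 1.
k=2:  x_2 = 29·29+210·2·2 = 1681,  y_2 = 29·2+2·29 = 116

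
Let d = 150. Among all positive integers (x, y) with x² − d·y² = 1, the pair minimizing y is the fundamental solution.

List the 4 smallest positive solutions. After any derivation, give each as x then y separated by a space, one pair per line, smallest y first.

49 4
4801 392
470449 38412
46099201 3763984

√150 → a₀=12, period (4,24); ℓ=2 even so k=1
i=0: a=12 ⇒ p=12, q=1
i=1: a=4 ⇒ p=49, q=4
→ (49, 4).  Check: 49²=2401, 150·4²=2400, difference 1.
(x_2, y_2) = (49·49 + 150·4·4, 49·4 + 4·49) = (4801, 392)
(x_3, y_3) = (49·4801 + 150·4·392, 49·392 + 4·4801) = (470449, 38412)
(x_4, y_4) = (49·470449 + 150·4·38412, 49·38412 + 4·470449) = (46099201, 3763984)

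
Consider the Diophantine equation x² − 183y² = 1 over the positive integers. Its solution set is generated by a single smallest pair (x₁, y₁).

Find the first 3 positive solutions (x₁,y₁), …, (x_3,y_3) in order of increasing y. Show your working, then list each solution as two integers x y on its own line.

487 36
474337 35064
462003751 34152300

[13; 1,1,8,1,1,26] for √183; ℓ=6 ⇒ convergent index 5
i=0: a=13 ⇒ p=13, q=1
i=1: a=1 ⇒ p=14, q=1
…
i=3: a=8 ⇒ p=230, q=17
i=4: a=1 ⇒ p=257, q=19
i=5: a=1 ⇒ p=487, q=36
(x₁, y₁) = (487, 36);  487² − 183·36² = 1 ✓
(x_2, y_2) = (487·487 + 183·36·36, 487·36 + 36·487) = (474337, 35064)
(x_3, y_3) = (487·474337 + 183·36·35064, 487·35064 + 36·474337) = (462003751, 34152300)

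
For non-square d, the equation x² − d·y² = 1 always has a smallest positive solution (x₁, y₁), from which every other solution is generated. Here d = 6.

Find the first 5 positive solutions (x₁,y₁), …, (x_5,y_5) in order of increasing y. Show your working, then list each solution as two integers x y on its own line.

5 2
49 20
485 198
4801 1960
47525 19402

[2; 2,4] for √6; ℓ=2 ⇒ convergent index 1
i=0: a=2 ⇒ p=2, q=1
i=1: a=2 ⇒ p=5, q=2
(x₁, y₁) = (5, 2);  5² − 6·2² = 1 ✓
(x_2, y_2) = (5·5 + 6·2·2, 5·2 + 2·5) = (49, 20)
(x_3, y_3) = (5·49 + 6·2·20, 5·20 + 2·49) = (485, 198)
(x_4, y_4) = (5·485 + 6·2·198, 5·198 + 2·485) = (4801, 1960)
(x_5, y_5) = (5·4801 + 6·2·1960, 5·1960 + 2·4801) = (47525, 19402)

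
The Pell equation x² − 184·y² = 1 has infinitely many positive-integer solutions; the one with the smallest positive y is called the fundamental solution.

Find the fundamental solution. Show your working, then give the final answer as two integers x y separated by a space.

24335 1794

√184 → a₀=13, period (1,1,3,2,1,2,1,2,3,1,1,26); ℓ=12 even so k=11
step 0: (13, 1)  from 13·(1,0) + (0,1)
…
step 2: (27, 2)  from 1·(14,1) + (13,1)
…
step 9: (10594, 781)  from 3·(3147,232) + (1153,85)
step 10: (13741, 1013)  from 1·(10594,781) + (3147,232)
step 11: (24335, 1794)  from 1·(13741,1013) + (10594,781)
→ (24335, 1794).  Check: 24335²=592192225, 184·1794²=592192224, difference 1.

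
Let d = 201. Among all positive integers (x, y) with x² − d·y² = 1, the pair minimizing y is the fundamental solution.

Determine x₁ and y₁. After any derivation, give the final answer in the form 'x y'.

515095 36332

√201 = [14; 5,1,1,1,2,…,1,5,28, …], period ℓ=14 (even) → k=13
a_0=14:  p_0=14·1+0=14,  q_0=14·0+1=1
a_1=5:  p_1=5·14+1=71,  q_1=5·1+0=5
a_2=1:  p_2=1·71+14=85,  q_2=1·5+1=6
a_3=1:  p_3=1·85+71=156,  q_3=1·6+5=11
a_4=1:  p_4=1·156+85=241,  q_4=1·11+6=17
…
a_7=8:  p_7=8·879+638=7670,  q_7=8·62+45=541
…
a_9=2:  p_9=2·8549+7670=24768,  q_9=2·603+541=1747
a_10=1:  p_10=1·24768+8549=33317,  q_10=1·1747+603=2350
…
a_12=1:  p_12=1·58085+33317=91402,  q_12=1·4097+2350=6447
a_13=5:  p_13=5·91402+58085=515095,  q_13=5·6447+4097=36332
(x₁, y₁) = (515095, 36332);  515095² − 201·36332² = 1 ✓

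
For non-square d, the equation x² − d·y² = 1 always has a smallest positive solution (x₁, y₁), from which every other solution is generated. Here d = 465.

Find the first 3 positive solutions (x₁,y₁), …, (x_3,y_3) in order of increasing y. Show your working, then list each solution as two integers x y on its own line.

√465 = [21; 1,1,3,2,2,2,3,1,1,42, …], period ℓ=10 (even) → k=9
i=0: a=21 ⇒ p=21, q=1
…
i=5: a=2 ⇒ p=841, q=39
i=6: a=2 ⇒ p=2027, q=94
i=7: a=3 ⇒ p=6922, q=321
i=8: a=1 ⇒ p=8949, q=415
i=9: a=1 ⇒ p=15871, q=736
→ (15871, 736).  Check: 15871²=251888641, 465·736²=251888640, difference 1.
k=2:  x_2 = 15871·15871+465·736·736 = 503777281,  y_2 = 15871·736+736·15871 = 23362112
k=3:  x_3 = 15871·503777281+465·736·23362112 = 15990898437631,  y_3 = 15871·23362112+736·503777281 = 741560158368

15871 736
503777281 23362112
15990898437631 741560158368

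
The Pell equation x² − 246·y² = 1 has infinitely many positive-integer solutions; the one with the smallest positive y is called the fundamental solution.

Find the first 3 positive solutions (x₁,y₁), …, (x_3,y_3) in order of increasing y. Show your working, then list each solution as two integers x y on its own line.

√246 = [15; 1,2,5,1,14,1,5,2,1,30, …], period ℓ=10 (even) → k=9
i=0: a=15 ⇒ p=15, q=1
…
i=3: a=5 ⇒ p=251, q=16
…
i=8: a=2 ⇒ p=60777, q=3875
i=9: a=1 ⇒ p=88805, q=5662
(x₁, y₁) = (88805, 5662);  88805² − 246·5662² = 1 ✓
n=2: (88805,5662)∘(88805,5662) = (88805·88805+246·5662·5662, 88805·5662+5662·88805) = (15772656049,1005627820)
n=3: (15772656049,1005627820)∘(88805,5662) = (88805·15772656049+246·5662·1005627820, 88805·1005627820+5662·15772656049) = (2801381440774085,178609557104538)

88805 5662
15772656049 1005627820
2801381440774085 178609557104538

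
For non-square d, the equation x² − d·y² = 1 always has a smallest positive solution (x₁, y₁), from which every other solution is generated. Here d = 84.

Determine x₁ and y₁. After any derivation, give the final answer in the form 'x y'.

d=84: √d = [9; 6,18] (ℓ=2, even), read p_1/q_1
i=0: a=9 ⇒ p=9, q=1
i=1: a=6 ⇒ p=55, q=6
→ (55, 6).  Check: 55²=3025, 84·6²=3024, difference 1.

55 6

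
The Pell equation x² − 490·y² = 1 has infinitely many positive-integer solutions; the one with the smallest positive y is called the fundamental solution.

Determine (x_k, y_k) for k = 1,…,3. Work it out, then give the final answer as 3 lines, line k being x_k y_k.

√490 → a₀=22, period (7,2,1,4,4,4,1,2,7,44); ℓ=10 even so k=9
k=0  a_k=22  p_k/q_k = 22/1
…
k=5  a_k=4  p_k/q_k = 9607/434
…
k=8  a_k=2  p_k/q_k = 141338/6385
k=9  a_k=7  p_k/q_k = 1039681/46968
fundamental: x₁=1039681, y₁=46968  (since 1080936581761 − 490·2205993024 = 1)
(x_2, y_2) = (1039681·1039681 + 490·46968·46968, 1039681·46968 + 46968·1039681) = (2161873163521, 97663474416)
(x_3, y_3) = (1039681·2161873163521 + 490·46968·97663474416, 1039681·97663474416 + 46968·2161873163521) = (4495316905044313921, 203077717488555624)

1039681 46968
2161873163521 97663474416
4495316905044313921 203077717488555624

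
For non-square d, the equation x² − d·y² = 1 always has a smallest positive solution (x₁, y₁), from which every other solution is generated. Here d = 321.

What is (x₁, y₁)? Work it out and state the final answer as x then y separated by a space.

[17; 1,10,1,34] for √321; ℓ=4 ⇒ convergent index 3
step 0: (17, 1)  from 17·(1,0) + (0,1)
…
step 2: (197, 11)  from 10·(18,1) + (17,1)
step 3: (215, 12)  from 1·(197,11) + (18,1)
fundamental: x₁=215, y₁=12  (since 46225 − 321·144 = 1)

215 12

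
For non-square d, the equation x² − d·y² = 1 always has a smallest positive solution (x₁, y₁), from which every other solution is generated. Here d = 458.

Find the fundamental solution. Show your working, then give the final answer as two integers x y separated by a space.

22899 1070

[21; 2,2,42] for √458; ℓ=3 ⇒ convergent index 5
k=0  a_k=21  p_k/q_k = 21/1
k=1  a_k=2  p_k/q_k = 43/2
k=2  a_k=2  p_k/q_k = 107/5
k=3  a_k=42  p_k/q_k = 4537/212
k=4  a_k=2  p_k/q_k = 9181/429
k=5  a_k=2  p_k/q_k = 22899/1070
→ (22899, 1070).  Check: 22899²=524364201, 458·1070²=524364200, difference 1.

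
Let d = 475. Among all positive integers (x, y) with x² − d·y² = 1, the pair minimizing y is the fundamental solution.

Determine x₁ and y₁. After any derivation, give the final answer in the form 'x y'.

57799 2652

√475 = [21; 1,3,1,6,2,6,1,3,1,42, …], period ℓ=10 (even) → k=9
k=0  a_k=21  p_k/q_k = 21/1
k=1  a_k=1  p_k/q_k = 22/1
k=2  a_k=3  p_k/q_k = 87/4
k=3  a_k=1  p_k/q_k = 109/5
k=4  a_k=6  p_k/q_k = 741/34
k=5  a_k=2  p_k/q_k = 1591/73
k=6  a_k=6  p_k/q_k = 10287/472
k=7  a_k=1  p_k/q_k = 11878/545
k=8  a_k=3  p_k/q_k = 45921/2107
k=9  a_k=1  p_k/q_k = 57799/2652
(x₁, y₁) = (57799, 2652);  57799² − 475·2652² = 1 ✓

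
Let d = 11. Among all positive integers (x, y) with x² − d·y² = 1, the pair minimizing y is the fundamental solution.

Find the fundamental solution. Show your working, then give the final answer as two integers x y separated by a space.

√11 → a₀=3, period (3,6); ℓ=2 even so k=1
step 0: (3, 1)  from 3·(1,0) + (0,1)
step 1: (10, 3)  from 3·(3,1) + (1,0)
fundamental: x₁=10, y₁=3  (since 100 − 11·9 = 1)

10 3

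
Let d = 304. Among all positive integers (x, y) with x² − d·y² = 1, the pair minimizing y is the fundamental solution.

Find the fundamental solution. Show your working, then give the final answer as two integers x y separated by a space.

57799 3315

√304 → a₀=17, period (2,3,2,1,1,1,1,1,2,3,2,34); ℓ=12 even so k=11
k=0  a_k=17  p_k/q_k = 17/1
k=1  a_k=2  p_k/q_k = 35/2
k=2  a_k=3  p_k/q_k = 122/7
k=3  a_k=2  p_k/q_k = 279/16
k=4  a_k=1  p_k/q_k = 401/23
k=5  a_k=1  p_k/q_k = 680/39
k=6  a_k=1  p_k/q_k = 1081/62
k=7  a_k=1  p_k/q_k = 1761/101
…
k=10  a_k=3  p_k/q_k = 25177/1444
k=11  a_k=2  p_k/q_k = 57799/3315
→ (57799, 3315).  Check: 57799²=3340724401, 304·3315²=3340724400, difference 1.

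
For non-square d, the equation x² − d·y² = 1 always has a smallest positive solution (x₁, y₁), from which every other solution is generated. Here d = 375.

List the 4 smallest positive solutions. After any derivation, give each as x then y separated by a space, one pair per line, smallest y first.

[19; 2,1,2,1,5,1,2,1,2,38] for √375; ℓ=10 ⇒ convergent index 9
a_0=19:  p_0=19·1+0=19,  q_0=19·0+1=1
a_1=2:  p_1=2·19+1=39,  q_1=2·1+0=2
a_2=1:  p_2=1·39+19=58,  q_2=1·2+1=3
a_3=2:  p_3=2·58+39=155,  q_3=2·3+2=8
a_4=1:  p_4=1·155+58=213,  q_4=1·8+3=11
a_5=5:  p_5=5·213+155=1220,  q_5=5·11+8=63
a_6=1:  p_6=1·1220+213=1433,  q_6=1·63+11=74
…
a_8=1:  p_8=1·4086+1433=5519,  q_8=1·211+74=285
a_9=2:  p_9=2·5519+4086=15124,  q_9=2·285+211=781
(x₁, y₁) = (15124, 781);  15124² − 375·781² = 1 ✓
(x_2, y_2) = (15124·15124 + 375·781·781, 15124·781 + 781·15124) = (457470751, 23623688)
(x_3, y_3) = (15124·457470751 + 375·781·23623688, 15124·23623688 + 781·457470751) = (13837575261124, 714569313843)
(x_4, y_4) = (15124·13837575261124 + 375·781·714569313843, 15124·714569313843 + 781·13837575261124) = (418558976041008001, 21614292581499376)

15124 781
457470751 23623688
13837575261124 714569313843
418558976041008001 21614292581499376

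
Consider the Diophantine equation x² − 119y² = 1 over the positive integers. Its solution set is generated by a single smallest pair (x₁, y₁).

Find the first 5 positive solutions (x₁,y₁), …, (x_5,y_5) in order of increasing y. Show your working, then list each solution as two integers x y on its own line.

d=119: √d = [10; 1,9,1,20] (ℓ=4, even), read p_3/q_3
k=0  a_k=10  p_k/q_k = 10/1
k=1  a_k=1  p_k/q_k = 11/1
k=2  a_k=9  p_k/q_k = 109/10
k=3  a_k=1  p_k/q_k = 120/11
fundamental: x₁=120, y₁=11  (since 14400 − 119·121 = 1)
(120+11√119)^2 = 28799 + 2640√119
(120+11√119)^3 = 6911640 + 633589√119
(120+11√119)^4 = 1658764801 + 152058720√119
(120+11√119)^5 = 398096640600 + 36493459211√119

120 11
28799 2640
6911640 633589
1658764801 152058720
398096640600 36493459211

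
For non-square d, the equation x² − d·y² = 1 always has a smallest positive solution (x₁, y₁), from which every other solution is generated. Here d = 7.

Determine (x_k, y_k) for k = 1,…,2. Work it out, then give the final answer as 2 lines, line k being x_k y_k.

√7 → a₀=2, period (1,1,1,4); ℓ=4 even so k=3
a_0=2:  p_0=2·1+0=2,  q_0=2·0+1=1
a_1=1:  p_1=1·2+1=3,  q_1=1·1+0=1
a_2=1:  p_2=1·3+2=5,  q_2=1·1+1=2
a_3=1:  p_3=1·5+3=8,  q_3=1·2+1=3
fundamental: x₁=8, y₁=3  (since 64 − 7·9 = 1)
k=2:  x_2 = 8·8+7·3·3 = 127,  y_2 = 8·3+3·8 = 48

8 3
127 48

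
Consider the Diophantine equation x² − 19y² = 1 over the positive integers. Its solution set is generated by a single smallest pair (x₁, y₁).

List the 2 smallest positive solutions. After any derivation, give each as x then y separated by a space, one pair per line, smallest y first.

170 39
57799 13260

[4; 2,1,3,1,2,8] for √19; ℓ=6 ⇒ convergent index 5
a_0=4:  p_0=4·1+0=4,  q_0=4·0+1=1
…
a_2=1:  p_2=1·9+4=13,  q_2=1·2+1=3
…
a_4=1:  p_4=1·48+13=61,  q_4=1·11+3=14
a_5=2:  p_5=2·61+48=170,  q_5=2·14+11=39
fundamental: x₁=170, y₁=39  (since 28900 − 19·1521 = 1)
(170+39√19)^2 = 57799 + 13260√19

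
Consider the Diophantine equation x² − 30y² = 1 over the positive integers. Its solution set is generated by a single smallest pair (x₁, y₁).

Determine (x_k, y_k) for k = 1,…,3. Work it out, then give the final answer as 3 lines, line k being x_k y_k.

11 2
241 44
5291 966

d=30: √d = [5; 2,10] (ℓ=2, even), read p_1/q_1
k=0  a_k=5  p_k/q_k = 5/1
k=1  a_k=2  p_k/q_k = 11/2
(x₁, y₁) = (11, 2);  11² − 30·2² = 1 ✓
n=2: (11,2)∘(11,2) = (11·11+30·2·2, 11·2+2·11) = (241,44)
n=3: (241,44)∘(11,2) = (11·241+30·2·44, 11·44+2·241) = (5291,966)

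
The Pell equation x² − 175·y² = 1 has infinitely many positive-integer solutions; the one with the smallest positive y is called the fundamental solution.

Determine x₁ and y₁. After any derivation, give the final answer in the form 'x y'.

2024 153

√175 = [13; 4,2,1,2,4,26, …], period ℓ=6 (even) → k=5
i=0: a=13 ⇒ p=13, q=1
…
i=4: a=2 ⇒ p=463, q=35
i=5: a=4 ⇒ p=2024, q=153
fundamental: x₁=2024, y₁=153  (since 4096576 − 175·23409 = 1)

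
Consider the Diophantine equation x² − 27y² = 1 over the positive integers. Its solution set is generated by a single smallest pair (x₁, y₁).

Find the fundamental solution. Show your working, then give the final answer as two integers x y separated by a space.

26 5

d=27: √d = [5; 5,10] (ℓ=2, even), read p_1/q_1
i=0: a=5 ⇒ p=5, q=1
i=1: a=5 ⇒ p=26, q=5
(x₁, y₁) = (26, 5);  26² − 27·5² = 1 ✓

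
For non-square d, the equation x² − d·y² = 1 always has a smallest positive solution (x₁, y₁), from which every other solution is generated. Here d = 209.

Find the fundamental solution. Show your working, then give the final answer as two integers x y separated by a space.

√209 = [14; 2,5,3,2,3,5,2,28, …], period ℓ=8 (even) → k=7
a_0=14:  p_0=14·1+0=14,  q_0=14·0+1=1
a_1=2:  p_1=2·14+1=29,  q_1=2·1+0=2
a_2=5:  p_2=5·29+14=159,  q_2=5·2+1=11
a_3=3:  p_3=3·159+29=506,  q_3=3·11+2=35
a_4=2:  p_4=2·506+159=1171,  q_4=2·35+11=81
…
a_6=5:  p_6=5·4019+1171=21266,  q_6=5·278+81=1471
a_7=2:  p_7=2·21266+4019=46551,  q_7=2·1471+278=3220
fundamental: x₁=46551, y₁=3220  (since 2166995601 − 209·10368400 = 1)

46551 3220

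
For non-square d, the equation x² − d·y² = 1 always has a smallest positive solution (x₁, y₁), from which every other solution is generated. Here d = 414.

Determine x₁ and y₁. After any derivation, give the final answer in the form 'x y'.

24335 1196

√414 = [20; 2,1,7,2,7,1,2,40, …], period ℓ=8 (even) → k=7
step 0: (20, 1)  from 20·(1,0) + (0,1)
step 1: (41, 2)  from 2·(20,1) + (1,0)
step 2: (61, 3)  from 1·(41,2) + (20,1)
step 3: (468, 23)  from 7·(61,3) + (41,2)
step 4: (997, 49)  from 2·(468,23) + (61,3)
…
step 6: (8444, 415)  from 1·(7447,366) + (997,49)
step 7: (24335, 1196)  from 2·(8444,415) + (7447,366)
(x₁, y₁) = (24335, 1196);  24335² − 414·1196² = 1 ✓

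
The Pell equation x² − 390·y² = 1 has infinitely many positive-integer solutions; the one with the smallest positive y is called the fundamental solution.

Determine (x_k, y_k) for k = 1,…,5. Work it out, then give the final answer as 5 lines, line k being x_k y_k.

79 4
12481 632
1971919 99852
311550721 15775984
49223041999 2492505620

√390 → a₀=19, period (1,2,1,38); ℓ=4 even so k=3
i=0: a=19 ⇒ p=19, q=1
i=1: a=1 ⇒ p=20, q=1
i=2: a=2 ⇒ p=59, q=3
i=3: a=1 ⇒ p=79, q=4
fundamental: x₁=79, y₁=4  (since 6241 − 390·16 = 1)
k=2:  x_2 = 79·79+390·4·4 = 12481,  y_2 = 79·4+4·79 = 632
k=3:  x_3 = 79·12481+390·4·632 = 1971919,  y_3 = 79·632+4·12481 = 99852
k=4:  x_4 = 79·1971919+390·4·99852 = 311550721,  y_4 = 79·99852+4·1971919 = 15775984
k=5:  x_5 = 79·311550721+390·4·15775984 = 49223041999,  y_5 = 79·15775984+4·311550721 = 2492505620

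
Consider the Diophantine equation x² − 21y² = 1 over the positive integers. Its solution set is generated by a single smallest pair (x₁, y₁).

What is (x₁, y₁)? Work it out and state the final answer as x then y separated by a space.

55 12

[4; 1,1,2,1,1,8] for √21; ℓ=6 ⇒ convergent index 5
a_0=4:  p_0=4·1+0=4,  q_0=4·0+1=1
a_1=1:  p_1=1·4+1=5,  q_1=1·1+0=1
…
a_3=2:  p_3=2·9+5=23,  q_3=2·2+1=5
a_4=1:  p_4=1·23+9=32,  q_4=1·5+2=7
a_5=1:  p_5=1·32+23=55,  q_5=1·7+5=12
(x₁, y₁) = (55, 12);  55² − 21·12² = 1 ✓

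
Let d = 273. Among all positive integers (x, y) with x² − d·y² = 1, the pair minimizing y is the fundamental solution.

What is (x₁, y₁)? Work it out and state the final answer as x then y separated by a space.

√273 = [16; 1,1,10,1,1,32, …], period ℓ=6 (even) → k=5
i=0: a=16 ⇒ p=16, q=1
i=1: a=1 ⇒ p=17, q=1
…
i=3: a=10 ⇒ p=347, q=21
i=4: a=1 ⇒ p=380, q=23
i=5: a=1 ⇒ p=727, q=44
fundamental: x₁=727, y₁=44  (since 528529 − 273·1936 = 1)

727 44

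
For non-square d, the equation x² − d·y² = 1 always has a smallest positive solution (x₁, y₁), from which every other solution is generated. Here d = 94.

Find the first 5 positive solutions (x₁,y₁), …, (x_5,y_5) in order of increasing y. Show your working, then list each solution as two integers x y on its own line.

d=94: √d = [9; 1,2,3,1,1,…,2,1,18] (ℓ=16, even), read p_15/q_15
i=0: a=9 ⇒ p=9, q=1
…
i=4: a=1 ⇒ p=126, q=13
i=5: a=1 ⇒ p=223, q=23
…
i=7: a=1 ⇒ p=1464, q=151
i=8: a=8 ⇒ p=12953, q=1336
i=9: a=1 ⇒ p=14417, q=1487
…
i=11: a=1 ⇒ p=99455, q=10258
i=12: a=1 ⇒ p=184493, q=19029
i=13: a=3 ⇒ p=652934, q=67345
i=14: a=2 ⇒ p=1490361, q=153719
i=15: a=1 ⇒ p=2143295, q=221064
→ (2143295, 221064).  Check: 2143295²=4593713457025, 94·221064²=4593713457024, difference 1.
(x_2, y_2) = (2143295·2143295 + 94·221064·221064, 2143295·221064 + 221064·2143295) = (9187426914049, 947610731760)
(x_3, y_3) = (2143295·9187426914049 + 94·221064·947610731760, 2143295·947610731760 + 221064·9187426914049) = (39382732335491159615, 4062018686654877336)
(x_4, y_4) = (2143295·39382732335491159615 + 94·221064·4062018686654877336, 2143295·4062018686654877336 + 221064·39382732335491159615) = (168817626601983862467148801, 17412208682026983028992480)
(x_5, y_5) = (2143295·168817626601983862467148801 + 94·221064·17412208682026983028992480, 2143295·17412208682026983028992480 + 221064·168817626601983862467148801) = (723651950015758622280719887718975, 74638999614285983163562219965864)

2143295 221064
9187426914049 947610731760
39382732335491159615 4062018686654877336
168817626601983862467148801 17412208682026983028992480
723651950015758622280719887718975 74638999614285983163562219965864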